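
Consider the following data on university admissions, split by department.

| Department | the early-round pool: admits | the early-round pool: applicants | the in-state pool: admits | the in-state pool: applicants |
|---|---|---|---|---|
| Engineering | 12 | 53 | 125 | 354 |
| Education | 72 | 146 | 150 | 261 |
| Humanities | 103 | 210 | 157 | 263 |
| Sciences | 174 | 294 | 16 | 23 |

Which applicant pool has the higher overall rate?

the early-round pool

Engineering: the early-round pool 12/53 = 22.6%, the in-state pool 125/354 = 35.3% → the in-state pool
Education: the early-round pool 72/146 = 49.3%, the in-state pool 150/261 = 57.5% → the in-state pool
Humanities: the early-round pool 103/210 = 49.0%, the in-state pool 157/263 = 59.7% → the in-state pool
Sciences: the early-round pool 174/294 = 59.2%, the in-state pool 16/23 = 69.6% → the in-state pool
Overall: the early-round pool 361/703 = 51.4%, the in-state pool 448/901 = 49.7% → the early-round pool
(The in-state pool wins every department group but the early-round pool wins overall — the in-state pool's applicants skew toward the low-rate Engineering group.)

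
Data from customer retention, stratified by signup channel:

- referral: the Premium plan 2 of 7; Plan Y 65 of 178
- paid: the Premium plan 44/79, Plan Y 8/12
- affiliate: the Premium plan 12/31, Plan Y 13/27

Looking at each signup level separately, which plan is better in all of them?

Plan Y

Referral: the Premium plan 2/7 = 28.6%, Plan Y 65/178 = 36.5% → Plan Y
Paid: the Premium plan 44/79 = 55.7%, Plan Y 8/12 = 66.7% → Plan Y
Affiliate: the Premium plan 12/31 = 38.7%, Plan Y 13/27 = 48.1% → Plan Y
Plan Y has the higher rate in all 3 groups.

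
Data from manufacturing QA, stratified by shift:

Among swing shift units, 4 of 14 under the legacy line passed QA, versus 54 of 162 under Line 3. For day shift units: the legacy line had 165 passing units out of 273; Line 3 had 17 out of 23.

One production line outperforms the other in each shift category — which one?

Line 3

Swing shift: the legacy line 4/14 = 28.6%, Line 3 54/162 = 33.3% → Line 3
Day shift: the legacy line 165/273 = 60.4%, Line 3 17/23 = 73.9% → Line 3
Line 3 has the higher rate in both groups.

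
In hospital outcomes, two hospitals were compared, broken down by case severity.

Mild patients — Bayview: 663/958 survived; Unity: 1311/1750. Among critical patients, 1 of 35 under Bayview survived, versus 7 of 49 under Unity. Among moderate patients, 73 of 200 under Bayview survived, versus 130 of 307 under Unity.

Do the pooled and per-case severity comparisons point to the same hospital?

Yes

Mild: Bayview 663/958 = 69.2%, Unity 1311/1750 = 74.9% → Unity
Critical: Bayview 1/35 = 2.9%, Unity 7/49 = 14.3% → Unity
Moderate: Bayview 73/200 = 36.5%, Unity 130/307 = 42.3% → Unity
Overall: Bayview 737/1193 = 61.8%, Unity 1448/2106 = 68.8% → Unity
Unity wins overall and in every case group — no reversal.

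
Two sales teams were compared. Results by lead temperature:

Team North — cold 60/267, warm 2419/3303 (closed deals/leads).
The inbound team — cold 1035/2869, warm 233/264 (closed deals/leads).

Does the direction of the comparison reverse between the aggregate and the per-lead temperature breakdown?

Yes

Cold: Team North 60/267 = 22.5%, the inbound team 1035/2869 = 36.1% → the inbound team
Warm: Team North 2419/3303 = 73.2%, the inbound team 233/264 = 88.3% → the inbound team
Overall: Team North 2479/3570 = 69.4%, the inbound team 1268/3133 = 40.5% → Team North
The inbound team wins each lead group but Team North wins overall — the comparison reverses. The inbound team's leads skew toward cold, which has a lower base rate.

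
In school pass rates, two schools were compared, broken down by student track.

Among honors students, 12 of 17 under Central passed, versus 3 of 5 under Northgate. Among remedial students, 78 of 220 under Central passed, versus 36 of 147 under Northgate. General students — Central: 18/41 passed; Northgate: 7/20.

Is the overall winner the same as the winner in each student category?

Honors: Central 12/17 = 70.6%, Northgate 3/5 = 60.0% → Central
Remedial: Central 78/220 = 35.5%, Northgate 36/147 = 24.5% → Central
General: Central 18/41 = 43.9%, Northgate 7/20 = 35.0% → Central
Overall: Central 108/278 = 38.8%, Northgate 46/172 = 26.7% → Central
Central wins overall and in every student group — no reversal.

Yes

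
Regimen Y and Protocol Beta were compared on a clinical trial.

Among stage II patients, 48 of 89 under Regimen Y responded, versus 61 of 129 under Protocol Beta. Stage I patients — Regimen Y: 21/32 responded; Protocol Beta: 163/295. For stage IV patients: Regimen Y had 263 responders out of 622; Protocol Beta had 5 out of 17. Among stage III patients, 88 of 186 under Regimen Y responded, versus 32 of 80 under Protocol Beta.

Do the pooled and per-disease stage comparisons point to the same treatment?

No

Stage II: Regimen Y 48/89 = 53.9%, Protocol Beta 61/129 = 47.3% → Regimen Y
Stage I: Regimen Y 21/32 = 65.6%, Protocol Beta 163/295 = 55.3% → Regimen Y
Stage IV: Regimen Y 263/622 = 42.3%, Protocol Beta 5/17 = 29.4% → Regimen Y
Stage III: Regimen Y 88/186 = 47.3%, Protocol Beta 32/80 = 40.0% → Regimen Y
Overall: Regimen Y 420/929 = 45.2%, Protocol Beta 261/521 = 50.1% → Protocol Beta
Regimen Y wins each disease group but Protocol Beta wins overall — the comparison reverses. Regimen Y's patients skew toward stage IV, which has a lower base rate.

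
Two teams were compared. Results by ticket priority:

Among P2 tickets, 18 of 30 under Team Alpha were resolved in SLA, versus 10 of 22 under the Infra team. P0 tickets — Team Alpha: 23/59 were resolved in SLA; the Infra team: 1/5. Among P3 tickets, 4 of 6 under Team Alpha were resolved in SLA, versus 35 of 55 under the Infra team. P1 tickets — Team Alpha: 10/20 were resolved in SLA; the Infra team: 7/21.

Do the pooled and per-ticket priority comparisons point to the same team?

No

P2: Team Alpha 18/30 = 60.0%, the Infra team 10/22 = 45.5% → Team Alpha
P0: Team Alpha 23/59 = 39.0%, the Infra team 1/5 = 20.0% → Team Alpha
P3: Team Alpha 4/6 = 66.7%, the Infra team 35/55 = 63.6% → Team Alpha
P1: Team Alpha 10/20 = 50.0%, the Infra team 7/21 = 33.3% → Team Alpha
Overall: Team Alpha 55/115 = 47.8%, the Infra team 53/103 = 51.5% → the Infra team
Team Alpha wins each ticket group but the Infra team wins overall — the comparison reverses. Team Alpha's tickets skew toward P0, which has a lower base rate.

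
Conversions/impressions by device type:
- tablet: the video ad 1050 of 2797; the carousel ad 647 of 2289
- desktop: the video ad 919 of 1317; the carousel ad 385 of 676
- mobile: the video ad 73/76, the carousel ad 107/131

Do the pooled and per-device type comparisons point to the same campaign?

Tablet: the video ad 1050/2797 = 37.5%, the carousel ad 647/2289 = 28.3% → the video ad
Desktop: the video ad 919/1317 = 69.8%, the carousel ad 385/676 = 57.0% → the video ad
Mobile: the video ad 73/76 = 96.1%, the carousel ad 107/131 = 81.7% → the video ad
Overall: the video ad 2042/4190 = 48.7%, the carousel ad 1139/3096 = 36.8% → the video ad
The video ad wins overall and in every device group — no reversal.

Yes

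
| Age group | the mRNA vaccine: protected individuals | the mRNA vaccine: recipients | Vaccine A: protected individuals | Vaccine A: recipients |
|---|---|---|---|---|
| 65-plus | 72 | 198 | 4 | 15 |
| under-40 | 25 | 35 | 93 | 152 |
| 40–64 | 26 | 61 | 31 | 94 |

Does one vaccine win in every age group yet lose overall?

Yes

65-plus: the mRNA vaccine 72/198 = 36.4%, Vaccine A 4/15 = 26.7% → the mRNA vaccine
Under-40: the mRNA vaccine 25/35 = 71.4%, Vaccine A 93/152 = 61.2% → the mRNA vaccine
40–64: the mRNA vaccine 26/61 = 42.6%, Vaccine A 31/94 = 33.0% → the mRNA vaccine
Overall: the mRNA vaccine 123/294 = 41.8%, Vaccine A 128/261 = 49.0% → Vaccine A
The mRNA vaccine wins each age group but Vaccine A wins overall — the comparison reverses. The mRNA vaccine's recipients skew toward 65-plus, which has a lower base rate.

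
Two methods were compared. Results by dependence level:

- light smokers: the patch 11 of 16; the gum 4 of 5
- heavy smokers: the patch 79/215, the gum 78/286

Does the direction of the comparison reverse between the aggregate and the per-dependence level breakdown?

Light smokers: the patch 11/16 = 68.8%, the gum 4/5 = 80.0% → the gum
Heavy smokers: the patch 79/215 = 36.7%, the gum 78/286 = 27.3% → the patch
Overall: the patch 90/231 = 39.0%, the gum 82/291 = 28.2% → the patch
Neither sweeps: the patch wins 1 of 2 groups, the gum wins 1. The patch wins overall but not every group — no Simpson reversal.

No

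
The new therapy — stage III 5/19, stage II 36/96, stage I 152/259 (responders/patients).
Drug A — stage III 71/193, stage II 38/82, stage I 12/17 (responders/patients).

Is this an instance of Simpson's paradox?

Yes

Stage III: the new therapy 5/19 = 26.3%, Drug A 71/193 = 36.8% → Drug A
Stage II: the new therapy 36/96 = 37.5%, Drug A 38/82 = 46.3% → Drug A
Stage I: the new therapy 152/259 = 58.7%, Drug A 12/17 = 70.6% → Drug A
Overall: the new therapy 193/374 = 51.6%, Drug A 121/292 = 41.4% → the new therapy
Drug A wins each disease group but the new therapy wins overall — the comparison reverses. Drug A's patients skew toward stage III, which has a lower base rate.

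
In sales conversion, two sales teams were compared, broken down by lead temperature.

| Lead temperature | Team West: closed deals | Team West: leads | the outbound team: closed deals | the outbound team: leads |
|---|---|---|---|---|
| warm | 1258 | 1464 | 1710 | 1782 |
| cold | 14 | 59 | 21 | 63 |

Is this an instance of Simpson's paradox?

Warm: Team West 1258/1464 = 85.9%, the outbound team 1710/1782 = 96.0% → the outbound team
Cold: Team West 14/59 = 23.7%, the outbound team 21/63 = 33.3% → the outbound team
Overall: Team West 1272/1523 = 83.5%, the outbound team 1731/1845 = 93.8% → the outbound team
The outbound team wins overall and in every lead group — no reversal.

No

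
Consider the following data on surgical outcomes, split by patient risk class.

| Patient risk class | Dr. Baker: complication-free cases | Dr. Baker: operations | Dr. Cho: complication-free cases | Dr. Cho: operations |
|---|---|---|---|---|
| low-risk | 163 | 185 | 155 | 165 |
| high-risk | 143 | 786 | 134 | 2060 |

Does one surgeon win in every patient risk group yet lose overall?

No

Low-risk: Dr. Baker 163/185 = 88.1%, Dr. Cho 155/165 = 93.9% → Dr. Cho
High-risk: Dr. Baker 143/786 = 18.2%, Dr. Cho 134/2060 = 6.5% → Dr. Baker
Overall: Dr. Baker 306/971 = 31.5%, Dr. Cho 289/2225 = 13.0% → Dr. Baker
Neither sweeps: Dr. Baker wins 1 of 2 groups, Dr. Cho wins 1. Dr. Baker wins overall but not every group — no Simpson reversal.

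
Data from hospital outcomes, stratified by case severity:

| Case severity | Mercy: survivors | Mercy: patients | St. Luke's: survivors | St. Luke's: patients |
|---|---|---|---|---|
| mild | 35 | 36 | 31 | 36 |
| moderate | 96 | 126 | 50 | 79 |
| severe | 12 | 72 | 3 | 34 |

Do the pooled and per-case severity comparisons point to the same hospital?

Mild: Mercy 35/36 = 97.2%, St. Luke's 31/36 = 86.1% → Mercy
Moderate: Mercy 96/126 = 76.2%, St. Luke's 50/79 = 63.3% → Mercy
Severe: Mercy 12/72 = 16.7%, St. Luke's 3/34 = 8.8% → Mercy
Overall: Mercy 143/234 = 61.1%, St. Luke's 84/149 = 56.4% → Mercy
Mercy wins overall and in every case group — no reversal.

Yes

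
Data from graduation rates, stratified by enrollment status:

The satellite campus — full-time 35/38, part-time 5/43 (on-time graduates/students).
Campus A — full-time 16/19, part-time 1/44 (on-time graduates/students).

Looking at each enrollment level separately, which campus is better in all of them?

Full-time: the satellite campus 35/38 = 92.1%, Campus A 16/19 = 84.2% → the satellite campus
Part-time: the satellite campus 5/43 = 11.6%, Campus A 1/44 = 2.3% → the satellite campus
The satellite campus has the higher rate in both groups.

the satellite campus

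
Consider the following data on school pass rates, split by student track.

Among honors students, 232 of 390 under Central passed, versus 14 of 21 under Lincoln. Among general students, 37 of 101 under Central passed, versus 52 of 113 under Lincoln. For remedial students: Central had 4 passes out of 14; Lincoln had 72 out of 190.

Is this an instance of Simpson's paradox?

Honors: Central 232/390 = 59.5%, Lincoln 14/21 = 66.7% → Lincoln
General: Central 37/101 = 36.6%, Lincoln 52/113 = 46.0% → Lincoln
Remedial: Central 4/14 = 28.6%, Lincoln 72/190 = 37.9% → Lincoln
Overall: Central 273/505 = 54.1%, Lincoln 138/324 = 42.6% → Central
Lincoln wins each student group but Central wins overall — the comparison reverses. Lincoln's students skew toward remedial, which has a lower base rate.

Yes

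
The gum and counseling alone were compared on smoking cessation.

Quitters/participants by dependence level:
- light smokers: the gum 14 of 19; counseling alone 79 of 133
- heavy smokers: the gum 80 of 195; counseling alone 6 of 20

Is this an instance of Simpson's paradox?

Yes

Light smokers: the gum 14/19 = 73.7%, counseling alone 79/133 = 59.4% → the gum
Heavy smokers: the gum 80/195 = 41.0%, counseling alone 6/20 = 30.0% → the gum
Overall: the gum 94/214 = 43.9%, counseling alone 85/153 = 55.6% → counseling alone
The gum wins each dependence group but counseling alone wins overall — the comparison reverses. The gum's participants skew toward heavy smokers, which has a lower base rate.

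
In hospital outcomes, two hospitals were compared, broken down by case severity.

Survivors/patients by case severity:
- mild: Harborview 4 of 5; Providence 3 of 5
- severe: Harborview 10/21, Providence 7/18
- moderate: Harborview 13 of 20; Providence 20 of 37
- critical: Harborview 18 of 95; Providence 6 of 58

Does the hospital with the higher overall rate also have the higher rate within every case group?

Yes

Mild: Harborview 4/5 = 80.0%, Providence 3/5 = 60.0% → Harborview
Severe: Harborview 10/21 = 47.6%, Providence 7/18 = 38.9% → Harborview
Moderate: Harborview 13/20 = 65.0%, Providence 20/37 = 54.1% → Harborview
Critical: Harborview 18/95 = 18.9%, Providence 6/58 = 10.3% → Harborview
Overall: Harborview 45/141 = 31.9%, Providence 36/118 = 30.5% → Harborview
Harborview wins overall and in every case group — no reversal.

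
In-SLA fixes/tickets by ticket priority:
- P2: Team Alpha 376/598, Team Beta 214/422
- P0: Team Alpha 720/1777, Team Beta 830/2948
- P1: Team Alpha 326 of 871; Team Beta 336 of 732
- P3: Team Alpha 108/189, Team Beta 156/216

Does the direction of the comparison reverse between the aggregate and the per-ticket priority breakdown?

No

P2: Team Alpha 376/598 = 62.9%, Team Beta 214/422 = 50.7% → Team Alpha
P0: Team Alpha 720/1777 = 40.5%, Team Beta 830/2948 = 28.2% → Team Alpha
P1: Team Alpha 326/871 = 37.4%, Team Beta 336/732 = 45.9% → Team Beta
P3: Team Alpha 108/189 = 57.1%, Team Beta 156/216 = 72.2% → Team Beta
Overall: Team Alpha 1530/3435 = 44.5%, Team Beta 1536/4318 = 35.6% → Team Alpha
Neither sweeps: Team Alpha wins 2 of 4 groups, Team Beta wins 2. Team Alpha wins overall but not every group — no Simpson reversal.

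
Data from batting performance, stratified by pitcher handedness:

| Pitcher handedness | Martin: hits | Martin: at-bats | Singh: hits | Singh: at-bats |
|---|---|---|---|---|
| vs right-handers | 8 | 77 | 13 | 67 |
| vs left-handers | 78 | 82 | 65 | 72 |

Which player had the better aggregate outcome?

Singh

Vs right-handers: Martin 8/77 = 10.4%, Singh 13/67 = 19.4% → Singh
Vs left-handers: Martin 78/82 = 95.1%, Singh 65/72 = 90.3% → Martin
Overall: Martin 86/159 = 54.1%, Singh 78/139 = 56.1% → Singh
(Neither sweeps every pitcher group, but Singh has the higher pooled rate.)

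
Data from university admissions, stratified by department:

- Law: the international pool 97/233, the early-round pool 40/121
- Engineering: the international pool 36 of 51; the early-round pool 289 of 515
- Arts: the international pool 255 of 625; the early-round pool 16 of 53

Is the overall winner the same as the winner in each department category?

No

Law: the international pool 97/233 = 41.6%, the early-round pool 40/121 = 33.1% → the international pool
Engineering: the international pool 36/51 = 70.6%, the early-round pool 289/515 = 56.1% → the international pool
Arts: the international pool 255/625 = 40.8%, the early-round pool 16/53 = 30.2% → the international pool
Overall: the international pool 388/909 = 42.7%, the early-round pool 345/689 = 50.1% → the early-round pool
The international pool wins each department group but the early-round pool wins overall — the comparison reverses. The international pool's applicants skew toward Arts, which has a lower base rate.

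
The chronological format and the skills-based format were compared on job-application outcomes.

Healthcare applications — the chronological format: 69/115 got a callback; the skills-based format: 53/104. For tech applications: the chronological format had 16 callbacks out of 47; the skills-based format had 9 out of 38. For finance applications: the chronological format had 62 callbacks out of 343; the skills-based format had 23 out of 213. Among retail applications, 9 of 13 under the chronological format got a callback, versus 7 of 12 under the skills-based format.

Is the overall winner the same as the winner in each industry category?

Yes

Healthcare: the chronological format 69/115 = 60.0%, the skills-based format 53/104 = 51.0% → the chronological format
Tech: the chronological format 16/47 = 34.0%, the skills-based format 9/38 = 23.7% → the chronological format
Finance: the chronological format 62/343 = 18.1%, the skills-based format 23/213 = 10.8% → the chronological format
Retail: the chronological format 9/13 = 69.2%, the skills-based format 7/12 = 58.3% → the chronological format
Overall: the chronological format 156/518 = 30.1%, the skills-based format 92/367 = 25.1% → the chronological format
The chronological format wins overall and in every industry group — no reversal.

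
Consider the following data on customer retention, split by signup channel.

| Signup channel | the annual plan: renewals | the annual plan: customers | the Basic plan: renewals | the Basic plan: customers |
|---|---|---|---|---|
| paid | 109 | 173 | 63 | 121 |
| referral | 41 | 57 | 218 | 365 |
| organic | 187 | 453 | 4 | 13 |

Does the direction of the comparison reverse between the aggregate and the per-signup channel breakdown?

Paid: the annual plan 109/173 = 63.0%, the Basic plan 63/121 = 52.1% → the annual plan
Referral: the annual plan 41/57 = 71.9%, the Basic plan 218/365 = 59.7% → the annual plan
Organic: the annual plan 187/453 = 41.3%, the Basic plan 4/13 = 30.8% → the annual plan
Overall: the annual plan 337/683 = 49.3%, the Basic plan 285/499 = 57.1% → the Basic plan
The annual plan wins each signup group but the Basic plan wins overall — the comparison reverses. The annual plan's customers skew toward organic, which has a lower base rate.

Yes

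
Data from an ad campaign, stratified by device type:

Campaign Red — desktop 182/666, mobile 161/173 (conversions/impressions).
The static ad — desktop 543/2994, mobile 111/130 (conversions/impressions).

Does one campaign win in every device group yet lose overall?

Desktop: Campaign Red 182/666 = 27.3%, the static ad 543/2994 = 18.1% → Campaign Red
Mobile: Campaign Red 161/173 = 93.1%, the static ad 111/130 = 85.4% → Campaign Red
Overall: Campaign Red 343/839 = 40.9%, the static ad 654/3124 = 20.9% → Campaign Red
Campaign Red wins overall and in every device group — no reversal.

No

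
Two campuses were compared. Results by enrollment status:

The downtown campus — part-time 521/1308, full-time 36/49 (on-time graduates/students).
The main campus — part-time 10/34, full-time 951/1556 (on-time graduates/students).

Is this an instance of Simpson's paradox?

Yes

Part-time: the downtown campus 521/1308 = 39.8%, the main campus 10/34 = 29.4% → the downtown campus
Full-time: the downtown campus 36/49 = 73.5%, the main campus 951/1556 = 61.1% → the downtown campus
Overall: the downtown campus 557/1357 = 41.0%, the main campus 961/1590 = 60.4% → the main campus
The downtown campus wins each enrollment group but the main campus wins overall — the comparison reverses. The downtown campus's students skew toward part-time, which has a lower base rate.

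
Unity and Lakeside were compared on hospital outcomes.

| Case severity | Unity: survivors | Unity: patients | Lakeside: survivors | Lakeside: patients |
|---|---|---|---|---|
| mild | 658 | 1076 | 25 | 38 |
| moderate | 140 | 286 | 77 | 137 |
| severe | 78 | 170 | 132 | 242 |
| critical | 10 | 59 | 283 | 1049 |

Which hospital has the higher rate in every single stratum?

Mild: Unity 658/1076 = 61.2%, Lakeside 25/38 = 65.8% → Lakeside
Moderate: Unity 140/286 = 49.0%, Lakeside 77/137 = 56.2% → Lakeside
Severe: Unity 78/170 = 45.9%, Lakeside 132/242 = 54.5% → Lakeside
Critical: Unity 10/59 = 16.9%, Lakeside 283/1049 = 27.0% → Lakeside
Lakeside has the higher rate in all 4 groups.

Lakeside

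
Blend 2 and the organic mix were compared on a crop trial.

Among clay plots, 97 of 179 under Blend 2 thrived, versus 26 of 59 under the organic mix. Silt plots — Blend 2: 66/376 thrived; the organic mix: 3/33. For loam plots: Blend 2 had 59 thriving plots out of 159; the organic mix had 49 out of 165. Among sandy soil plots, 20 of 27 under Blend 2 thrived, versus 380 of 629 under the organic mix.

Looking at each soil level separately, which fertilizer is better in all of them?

Blend 2

Clay: Blend 2 97/179 = 54.2%, the organic mix 26/59 = 44.1% → Blend 2
Silt: Blend 2 66/376 = 17.6%, the organic mix 3/33 = 9.1% → Blend 2
Loam: Blend 2 59/159 = 37.1%, the organic mix 49/165 = 29.7% → Blend 2
Sandy soil: Blend 2 20/27 = 74.1%, the organic mix 380/629 = 60.4% → Blend 2
Blend 2 has the higher rate in all 4 groups.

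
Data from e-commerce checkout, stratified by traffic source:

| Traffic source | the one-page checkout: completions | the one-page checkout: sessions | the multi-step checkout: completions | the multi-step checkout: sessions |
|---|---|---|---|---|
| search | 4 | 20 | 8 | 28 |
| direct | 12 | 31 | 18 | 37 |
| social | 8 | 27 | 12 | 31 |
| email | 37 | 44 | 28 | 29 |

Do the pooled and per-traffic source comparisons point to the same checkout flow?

Yes

Search: the one-page checkout 4/20 = 20.0%, the multi-step checkout 8/28 = 28.6% → the multi-step checkout
Direct: the one-page checkout 12/31 = 38.7%, the multi-step checkout 18/37 = 48.6% → the multi-step checkout
Social: the one-page checkout 8/27 = 29.6%, the multi-step checkout 12/31 = 38.7% → the multi-step checkout
Email: the one-page checkout 37/44 = 84.1%, the multi-step checkout 28/29 = 96.6% → the multi-step checkout
Overall: the one-page checkout 61/122 = 50.0%, the multi-step checkout 66/125 = 52.8% → the multi-step checkout
The multi-step checkout wins overall and in every traffic group — no reversal.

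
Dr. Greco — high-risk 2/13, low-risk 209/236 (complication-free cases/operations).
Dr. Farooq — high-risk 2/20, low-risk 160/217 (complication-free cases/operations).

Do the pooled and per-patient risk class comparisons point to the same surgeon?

High-risk: Dr. Greco 2/13 = 15.4%, Dr. Farooq 2/20 = 10.0% → Dr. Greco
Low-risk: Dr. Greco 209/236 = 88.6%, Dr. Farooq 160/217 = 73.7% → Dr. Greco
Overall: Dr. Greco 211/249 = 84.7%, Dr. Farooq 162/237 = 68.4% → Dr. Greco
Dr. Greco wins overall and in every patient risk group — no reversal.

Yes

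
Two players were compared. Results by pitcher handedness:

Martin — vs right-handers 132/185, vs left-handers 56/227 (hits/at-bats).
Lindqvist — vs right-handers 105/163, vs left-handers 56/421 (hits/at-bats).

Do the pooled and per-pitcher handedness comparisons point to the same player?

Vs right-handers: Martin 132/185 = 71.4%, Lindqvist 105/163 = 64.4% → Martin
Vs left-handers: Martin 56/227 = 24.7%, Lindqvist 56/421 = 13.3% → Martin
Overall: Martin 188/412 = 45.6%, Lindqvist 161/584 = 27.6% → Martin
Martin wins overall and in every pitcher group — no reversal.

Yes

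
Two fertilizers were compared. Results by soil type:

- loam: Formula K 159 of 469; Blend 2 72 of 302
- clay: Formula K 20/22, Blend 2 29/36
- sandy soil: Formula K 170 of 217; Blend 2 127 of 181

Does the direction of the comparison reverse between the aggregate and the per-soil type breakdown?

No

Loam: Formula K 159/469 = 33.9%, Blend 2 72/302 = 23.8% → Formula K
Clay: Formula K 20/22 = 90.9%, Blend 2 29/36 = 80.6% → Formula K
Sandy soil: Formula K 170/217 = 78.3%, Blend 2 127/181 = 70.2% → Formula K
Overall: Formula K 349/708 = 49.3%, Blend 2 228/519 = 43.9% → Formula K
Formula K wins overall and in every soil group — no reversal.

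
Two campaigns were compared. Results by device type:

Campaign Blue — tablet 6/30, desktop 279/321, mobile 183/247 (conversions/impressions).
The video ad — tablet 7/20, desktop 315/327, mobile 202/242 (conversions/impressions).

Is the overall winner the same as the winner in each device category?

Tablet: Campaign Blue 6/30 = 20.0%, the video ad 7/20 = 35.0% → the video ad
Desktop: Campaign Blue 279/321 = 86.9%, the video ad 315/327 = 96.3% → the video ad
Mobile: Campaign Blue 183/247 = 74.1%, the video ad 202/242 = 83.5% → the video ad
Overall: Campaign Blue 468/598 = 78.3%, the video ad 524/589 = 89.0% → the video ad
The video ad wins overall and in every device group — no reversal.

Yes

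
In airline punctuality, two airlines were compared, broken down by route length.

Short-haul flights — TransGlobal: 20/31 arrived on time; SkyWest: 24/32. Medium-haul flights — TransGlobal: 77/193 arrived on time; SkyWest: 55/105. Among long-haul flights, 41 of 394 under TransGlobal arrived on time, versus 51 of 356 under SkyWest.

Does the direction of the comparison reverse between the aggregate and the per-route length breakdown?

Short-haul: TransGlobal 20/31 = 64.5%, SkyWest 24/32 = 75.0% → SkyWest
Medium-haul: TransGlobal 77/193 = 39.9%, SkyWest 55/105 = 52.4% → SkyWest
Long-haul: TransGlobal 41/394 = 10.4%, SkyWest 51/356 = 14.3% → SkyWest
Overall: TransGlobal 138/618 = 22.3%, SkyWest 130/493 = 26.4% → SkyWest
SkyWest wins overall and in every route group — no reversal.

No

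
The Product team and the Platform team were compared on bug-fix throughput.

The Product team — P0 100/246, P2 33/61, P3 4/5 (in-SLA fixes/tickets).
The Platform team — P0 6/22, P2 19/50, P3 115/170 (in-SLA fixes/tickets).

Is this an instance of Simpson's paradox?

Yes

P0: the Product team 100/246 = 40.7%, the Platform team 6/22 = 27.3% → the Product team
P2: the Product team 33/61 = 54.1%, the Platform team 19/50 = 38.0% → the Product team
P3: the Product team 4/5 = 80.0%, the Platform team 115/170 = 67.6% → the Product team
Overall: the Product team 137/312 = 43.9%, the Platform team 140/242 = 57.9% → the Platform team
The Product team wins each ticket group but the Platform team wins overall — the comparison reverses. The Product team's tickets skew toward P0, which has a lower base rate.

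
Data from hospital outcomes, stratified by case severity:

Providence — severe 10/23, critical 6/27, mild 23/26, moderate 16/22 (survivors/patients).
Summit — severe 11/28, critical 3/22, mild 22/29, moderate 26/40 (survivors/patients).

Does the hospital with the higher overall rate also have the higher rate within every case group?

Severe: Providence 10/23 = 43.5%, Summit 11/28 = 39.3% → Providence
Critical: Providence 6/27 = 22.2%, Summit 3/22 = 13.6% → Providence
Mild: Providence 23/26 = 88.5%, Summit 22/29 = 75.9% → Providence
Moderate: Providence 16/22 = 72.7%, Summit 26/40 = 65.0% → Providence
Overall: Providence 55/98 = 56.1%, Summit 62/119 = 52.1% → Providence
Providence wins overall and in every case group — no reversal.

Yes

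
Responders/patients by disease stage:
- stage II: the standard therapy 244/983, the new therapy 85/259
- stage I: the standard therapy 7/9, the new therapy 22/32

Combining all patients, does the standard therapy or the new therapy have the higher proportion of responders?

the new therapy

Stage II: the standard therapy 244/983 = 24.8%, the new therapy 85/259 = 32.8% → the new therapy
Stage I: the standard therapy 7/9 = 77.8%, the new therapy 22/32 = 68.8% → the standard therapy
Overall: the standard therapy 251/992 = 25.3%, the new therapy 107/291 = 36.8% → the new therapy
(Neither sweeps every disease group, but the new therapy has the higher pooled rate.)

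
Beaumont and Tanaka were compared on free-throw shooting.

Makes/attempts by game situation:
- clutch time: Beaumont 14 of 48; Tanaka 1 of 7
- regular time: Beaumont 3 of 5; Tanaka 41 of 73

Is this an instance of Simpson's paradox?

Yes

Clutch time: Beaumont 14/48 = 29.2%, Tanaka 1/7 = 14.3% → Beaumont
Regular time: Beaumont 3/5 = 60.0%, Tanaka 41/73 = 56.2% → Beaumont
Overall: Beaumont 17/53 = 32.1%, Tanaka 42/80 = 52.5% → Tanaka
Beaumont wins each game group but Tanaka wins overall — the comparison reverses. Beaumont's attempts skew toward clutch time, which has a lower base rate.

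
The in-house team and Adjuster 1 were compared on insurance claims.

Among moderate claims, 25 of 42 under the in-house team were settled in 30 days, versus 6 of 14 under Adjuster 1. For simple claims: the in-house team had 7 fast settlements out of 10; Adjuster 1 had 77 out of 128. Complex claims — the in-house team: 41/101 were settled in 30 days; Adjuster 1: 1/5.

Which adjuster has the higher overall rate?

Adjuster 1

Moderate: the in-house team 25/42 = 59.5%, Adjuster 1 6/14 = 42.9% → the in-house team
Simple: the in-house team 7/10 = 70.0%, Adjuster 1 77/128 = 60.2% → the in-house team
Complex: the in-house team 41/101 = 40.6%, Adjuster 1 1/5 = 20.0% → the in-house team
Overall: the in-house team 73/153 = 47.7%, Adjuster 1 84/147 = 57.1% → Adjuster 1
(The in-house team wins every claim group but Adjuster 1 wins overall — the in-house team's claims skew toward the low-rate complex group.)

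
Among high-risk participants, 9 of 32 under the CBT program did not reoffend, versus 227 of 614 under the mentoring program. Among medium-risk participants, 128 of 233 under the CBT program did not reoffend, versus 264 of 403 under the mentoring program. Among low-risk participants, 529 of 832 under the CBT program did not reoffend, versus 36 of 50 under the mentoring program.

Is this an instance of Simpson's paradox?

High-risk: the CBT program 9/32 = 28.1%, the mentoring program 227/614 = 37.0% → the mentoring program
Medium-risk: the CBT program 128/233 = 54.9%, the mentoring program 264/403 = 65.5% → the mentoring program
Low-risk: the CBT program 529/832 = 63.6%, the mentoring program 36/50 = 72.0% → the mentoring program
Overall: the CBT program 666/1097 = 60.7%, the mentoring program 527/1067 = 49.4% → the CBT program
The mentoring program wins each risk group but the CBT program wins overall — the comparison reverses. The mentoring program's participants skew toward high-risk, which has a lower base rate.

Yes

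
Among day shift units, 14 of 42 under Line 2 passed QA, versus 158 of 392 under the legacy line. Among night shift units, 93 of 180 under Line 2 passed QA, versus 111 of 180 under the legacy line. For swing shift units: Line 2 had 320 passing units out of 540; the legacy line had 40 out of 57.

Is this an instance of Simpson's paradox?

Day shift: Line 2 14/42 = 33.3%, the legacy line 158/392 = 40.3% → the legacy line
Night shift: Line 2 93/180 = 51.7%, the legacy line 111/180 = 61.7% → the legacy line
Swing shift: Line 2 320/540 = 59.3%, the legacy line 40/57 = 70.2% → the legacy line
Overall: Line 2 427/762 = 56.0%, the legacy line 309/629 = 49.1% → Line 2
The legacy line wins each shift group but Line 2 wins overall — the comparison reverses. The legacy line's units skew toward day shift, which has a lower base rate.

Yes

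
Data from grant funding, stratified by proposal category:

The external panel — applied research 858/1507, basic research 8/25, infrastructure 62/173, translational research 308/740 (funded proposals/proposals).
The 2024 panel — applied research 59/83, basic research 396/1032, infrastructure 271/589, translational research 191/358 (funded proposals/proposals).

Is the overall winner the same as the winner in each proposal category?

No

Applied research: the external panel 858/1507 = 56.9%, the 2024 panel 59/83 = 71.1% → the 2024 panel
Basic research: the external panel 8/25 = 32.0%, the 2024 panel 396/1032 = 38.4% → the 2024 panel
Infrastructure: the external panel 62/173 = 35.8%, the 2024 panel 271/589 = 46.0% → the 2024 panel
Translational research: the external panel 308/740 = 41.6%, the 2024 panel 191/358 = 53.4% → the 2024 panel
Overall: the external panel 1236/2445 = 50.6%, the 2024 panel 917/2062 = 44.5% → the external panel
The 2024 panel wins each proposal group but the external panel wins overall — the comparison reverses. The 2024 panel's proposals skew toward basic research, which has a lower base rate.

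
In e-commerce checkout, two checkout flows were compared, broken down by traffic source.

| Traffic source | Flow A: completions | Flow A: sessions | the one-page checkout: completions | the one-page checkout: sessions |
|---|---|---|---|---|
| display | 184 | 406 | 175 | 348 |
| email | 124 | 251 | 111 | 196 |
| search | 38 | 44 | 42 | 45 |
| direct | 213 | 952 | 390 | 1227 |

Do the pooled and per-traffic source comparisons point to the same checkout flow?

Display: Flow A 184/406 = 45.3%, the one-page checkout 175/348 = 50.3% → the one-page checkout
Email: Flow A 124/251 = 49.4%, the one-page checkout 111/196 = 56.6% → the one-page checkout
Search: Flow A 38/44 = 86.4%, the one-page checkout 42/45 = 93.3% → the one-page checkout
Direct: Flow A 213/952 = 22.4%, the one-page checkout 390/1227 = 31.8% → the one-page checkout
Overall: Flow A 559/1653 = 33.8%, the one-page checkout 718/1816 = 39.5% → the one-page checkout
The one-page checkout wins overall and in every traffic group — no reversal.

Yes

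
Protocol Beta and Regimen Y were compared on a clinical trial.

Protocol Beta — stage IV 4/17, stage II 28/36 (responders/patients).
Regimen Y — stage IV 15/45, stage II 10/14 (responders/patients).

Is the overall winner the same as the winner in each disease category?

No

Stage IV: Protocol Beta 4/17 = 23.5%, Regimen Y 15/45 = 33.3% → Regimen Y
Stage II: Protocol Beta 28/36 = 77.8%, Regimen Y 10/14 = 71.4% → Protocol Beta
Overall: Protocol Beta 32/53 = 60.4%, Regimen Y 25/59 = 42.4% → Protocol Beta
Neither sweeps: Protocol Beta wins 1 of 2 groups, Regimen Y wins 1. Protocol Beta wins overall but not every group — no Simpson reversal.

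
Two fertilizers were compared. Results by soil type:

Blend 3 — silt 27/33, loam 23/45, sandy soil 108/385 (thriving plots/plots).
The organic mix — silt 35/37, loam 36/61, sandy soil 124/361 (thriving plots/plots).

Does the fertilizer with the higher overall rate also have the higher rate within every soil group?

Yes

Silt: Blend 3 27/33 = 81.8%, the organic mix 35/37 = 94.6% → the organic mix
Loam: Blend 3 23/45 = 51.1%, the organic mix 36/61 = 59.0% → the organic mix
Sandy soil: Blend 3 108/385 = 28.1%, the organic mix 124/361 = 34.3% → the organic mix
Overall: Blend 3 158/463 = 34.1%, the organic mix 195/459 = 42.5% → the organic mix
The organic mix wins overall and in every soil group — no reversal.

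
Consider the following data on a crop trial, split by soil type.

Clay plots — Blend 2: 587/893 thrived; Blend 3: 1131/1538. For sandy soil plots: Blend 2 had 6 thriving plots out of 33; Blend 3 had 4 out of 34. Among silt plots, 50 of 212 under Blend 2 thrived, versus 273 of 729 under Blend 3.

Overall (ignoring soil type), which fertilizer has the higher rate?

Blend 3

Clay: Blend 2 587/893 = 65.7%, Blend 3 1131/1538 = 73.5% → Blend 3
Sandy soil: Blend 2 6/33 = 18.2%, Blend 3 4/34 = 11.8% → Blend 2
Silt: Blend 2 50/212 = 23.6%, Blend 3 273/729 = 37.4% → Blend 3
Overall: Blend 2 643/1138 = 56.5%, Blend 3 1408/2301 = 61.2% → Blend 3
(Neither sweeps every soil group, but Blend 3 has the higher pooled rate.)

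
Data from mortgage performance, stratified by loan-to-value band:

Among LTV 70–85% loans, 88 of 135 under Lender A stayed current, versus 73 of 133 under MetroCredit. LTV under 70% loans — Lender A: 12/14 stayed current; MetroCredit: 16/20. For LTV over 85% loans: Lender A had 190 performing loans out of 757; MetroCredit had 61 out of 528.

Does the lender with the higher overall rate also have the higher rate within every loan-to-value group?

LTV 70–85%: Lender A 88/135 = 65.2%, MetroCredit 73/133 = 54.9% → Lender A
LTV under 70%: Lender A 12/14 = 85.7%, MetroCredit 16/20 = 80.0% → Lender A
LTV over 85%: Lender A 190/757 = 25.1%, MetroCredit 61/528 = 11.6% → Lender A
Overall: Lender A 290/906 = 32.0%, MetroCredit 150/681 = 22.0% → Lender A
Lender A wins overall and in every loan-to-value group — no reversal.

Yes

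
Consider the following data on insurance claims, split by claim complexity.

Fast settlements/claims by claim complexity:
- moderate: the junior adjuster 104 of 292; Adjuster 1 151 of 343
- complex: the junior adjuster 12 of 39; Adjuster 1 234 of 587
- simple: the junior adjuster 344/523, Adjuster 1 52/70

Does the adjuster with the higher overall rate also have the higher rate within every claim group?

Moderate: the junior adjuster 104/292 = 35.6%, Adjuster 1 151/343 = 44.0% → Adjuster 1
Complex: the junior adjuster 12/39 = 30.8%, Adjuster 1 234/587 = 39.9% → Adjuster 1
Simple: the junior adjuster 344/523 = 65.8%, Adjuster 1 52/70 = 74.3% → Adjuster 1
Overall: the junior adjuster 460/854 = 53.9%, Adjuster 1 437/1000 = 43.7% → the junior adjuster
Adjuster 1 wins each claim group but the junior adjuster wins overall — the comparison reverses. Adjuster 1's claims skew toward complex, which has a lower base rate.

No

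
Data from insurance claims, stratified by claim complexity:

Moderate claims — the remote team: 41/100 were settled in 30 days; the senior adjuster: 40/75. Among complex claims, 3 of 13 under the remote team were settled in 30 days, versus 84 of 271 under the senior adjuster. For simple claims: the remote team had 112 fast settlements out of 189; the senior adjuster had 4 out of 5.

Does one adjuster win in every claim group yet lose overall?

Yes

Moderate: the remote team 41/100 = 41.0%, the senior adjuster 40/75 = 53.3% → the senior adjuster
Complex: the remote team 3/13 = 23.1%, the senior adjuster 84/271 = 31.0% → the senior adjuster
Simple: the remote team 112/189 = 59.3%, the senior adjuster 4/5 = 80.0% → the senior adjuster
Overall: the remote team 156/302 = 51.7%, the senior adjuster 128/351 = 36.5% → the remote team
The senior adjuster wins each claim group but the remote team wins overall — the comparison reverses. The senior adjuster's claims skew toward complex, which has a lower base rate.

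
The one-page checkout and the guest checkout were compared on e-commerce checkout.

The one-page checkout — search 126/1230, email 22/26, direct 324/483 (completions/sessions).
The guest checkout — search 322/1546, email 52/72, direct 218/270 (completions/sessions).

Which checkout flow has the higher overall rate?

Search: the one-page checkout 126/1230 = 10.2%, the guest checkout 322/1546 = 20.8% → the guest checkout
Email: the one-page checkout 22/26 = 84.6%, the guest checkout 52/72 = 72.2% → the one-page checkout
Direct: the one-page checkout 324/483 = 67.1%, the guest checkout 218/270 = 80.7% → the guest checkout
Overall: the one-page checkout 472/1739 = 27.1%, the guest checkout 592/1888 = 31.4% → the guest checkout
(Neither sweeps every traffic group, but the guest checkout has the higher pooled rate.)

the guest checkout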